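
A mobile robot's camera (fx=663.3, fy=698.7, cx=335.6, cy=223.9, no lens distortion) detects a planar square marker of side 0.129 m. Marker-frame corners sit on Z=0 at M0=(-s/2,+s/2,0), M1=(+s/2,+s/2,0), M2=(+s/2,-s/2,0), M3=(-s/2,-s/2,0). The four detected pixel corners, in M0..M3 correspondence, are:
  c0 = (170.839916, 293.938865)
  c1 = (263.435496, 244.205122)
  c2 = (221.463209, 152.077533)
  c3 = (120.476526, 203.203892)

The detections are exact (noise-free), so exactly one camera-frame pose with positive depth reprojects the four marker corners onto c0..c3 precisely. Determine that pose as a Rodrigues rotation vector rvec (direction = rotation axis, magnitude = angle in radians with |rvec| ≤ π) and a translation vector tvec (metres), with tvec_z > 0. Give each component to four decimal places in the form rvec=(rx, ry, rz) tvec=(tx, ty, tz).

rvec=(0.4424, -0.2720, -0.4249) tvec=(-0.1705, 0.0010, 0.8075)

Intrinsics K: fx=663.3, fy=698.7, cx=335.6, cy=223.9
Marker side s = 0.129 m; corners in marker frame (Z=0):
  M0 = (-0.0645, +0.0645, 0)
  M1 = (+0.0645, +0.0645, 0)
  M2 = (+0.0645, -0.0645, 0)
  M3 = (-0.0645, -0.0645, 0)
Detected image corners:
  c0 = (170.839916, 293.938865) px
  c1 = (263.435496, 244.205122) px
  c2 = (221.463209, 152.077533) px
  c3 = (120.476526, 203.203892) px
Planar DLT: solve 8×8 A·h = b for H (H[2,2]=1):
  H  [+787.91709 +469.37144 +195.53662]
  H  [-346.06186 +837.63725 +224.73144]
  H  [+0.19999 +0.57665 +1.00000]
B = K⁻¹H; ‖b₁‖=1.238465, ‖b₂‖=1.238465; λ = 2/(‖b₁‖+‖b₂‖) = 0.807451, sign → tz>0 ⇒ λ=+0.807451
r₁ = λ·B[:,0] = (+0.87745,-0.45167,+0.16148); r₂ = λ·B[:,1] = (+0.33580,+0.81881,+0.46561)
r₃ = r₁×r₂ = (-0.34252,-0.35433,+0.87013); SVD([r₁ r₂ r₃]) → R = UVᵀ:
  R  [+0.87745 +0.33580 -0.34252]
  R  [-0.45167 +0.81881 -0.35433]
  R  [+0.16148 +0.46561 +0.87013]
t = (-0.17050, +0.00096, +0.80745) m
tr R = 2.566386; θ = arccos((tr R − 1)/2) = 0.671012 rad = 38.446°
axis k = ((R−Rᵀ)₃₂, (R−Rᵀ)₁₃, (R−Rᵀ)₂₁) / (2 sinθ) = (+0.659354, -0.405291, -0.633239)
rvec = θ·k = (+0.442434, -0.271955, -0.424910)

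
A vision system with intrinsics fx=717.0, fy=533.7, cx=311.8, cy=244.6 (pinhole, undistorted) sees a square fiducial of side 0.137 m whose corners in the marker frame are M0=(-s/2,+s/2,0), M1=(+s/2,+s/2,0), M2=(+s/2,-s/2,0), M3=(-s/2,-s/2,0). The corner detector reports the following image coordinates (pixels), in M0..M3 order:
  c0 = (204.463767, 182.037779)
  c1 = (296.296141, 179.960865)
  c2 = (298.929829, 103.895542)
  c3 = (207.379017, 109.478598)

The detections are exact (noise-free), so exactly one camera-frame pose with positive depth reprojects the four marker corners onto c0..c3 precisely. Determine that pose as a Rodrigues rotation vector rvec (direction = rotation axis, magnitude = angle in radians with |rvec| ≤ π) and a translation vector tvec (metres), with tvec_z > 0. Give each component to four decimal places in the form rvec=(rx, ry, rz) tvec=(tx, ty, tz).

rvec=(-0.0361, 0.3449, 0.0192) tvec=(-0.0833, -0.1846, 0.9777)

Intrinsics K: fx=717.0, fy=533.7, cx=311.8, cy=244.6
Marker side s = 0.137 m; corners in marker frame (Z=0):
  M0 = (-0.0685, +0.0685, 0)
  M1 = (+0.0685, +0.0685, 0)
  M2 = (+0.0685, -0.0685, 0)
  M3 = (-0.0685, -0.0685, 0)
Detected image corners:
  c0 = (204.463767, 182.037779) px
  c1 = (296.296141, 179.960865) px
  c2 = (298.929829, 103.895542) px
  c3 = (207.379017, 109.478598) px
Planar DLT: solve 8×8 A·h = b for H (H[2,2]=1):
  H  [+582.14696 -28.55564 +250.68346]
  H  [-77.76665 +537.39138 +143.80489]
  H  [-0.34608 -0.03289 +1.00000]
B = K⁻¹H; ‖b₁‖=1.022836, ‖b₂‖=1.022836; λ = 2/(‖b₁‖+‖b₂‖) = 0.977674, sign → tz>0 ⇒ λ=+0.977674
r₁ = λ·B[:,0] = (+0.94093,+0.01261,-0.33836); r₂ = λ·B[:,1] = (-0.02496,+0.99917,-0.03215)
r₃ = r₁×r₂ = (+0.33767,+0.03870,+0.94047); SVD([r₁ r₂ r₃]) → R = UVᵀ:
  R  [+0.94093 -0.02496 +0.33767]
  R  [+0.01261 +0.99917 +0.03870]
  R  [-0.33836 -0.03215 +0.94047]
t = (-0.08334, -0.18464, +0.97767) m
tr R = 2.880573; θ = arccos((tr R − 1)/2) = 0.347325 rad = 19.900°
axis k = ((R−Rᵀ)₃₂, (R−Rᵀ)₁₃, (R−Rᵀ)₂₁) / (2 sinθ) = (-0.104072, +0.993038, +0.055186)
rvec = θ·k = (-0.036147, +0.344906, +0.019167)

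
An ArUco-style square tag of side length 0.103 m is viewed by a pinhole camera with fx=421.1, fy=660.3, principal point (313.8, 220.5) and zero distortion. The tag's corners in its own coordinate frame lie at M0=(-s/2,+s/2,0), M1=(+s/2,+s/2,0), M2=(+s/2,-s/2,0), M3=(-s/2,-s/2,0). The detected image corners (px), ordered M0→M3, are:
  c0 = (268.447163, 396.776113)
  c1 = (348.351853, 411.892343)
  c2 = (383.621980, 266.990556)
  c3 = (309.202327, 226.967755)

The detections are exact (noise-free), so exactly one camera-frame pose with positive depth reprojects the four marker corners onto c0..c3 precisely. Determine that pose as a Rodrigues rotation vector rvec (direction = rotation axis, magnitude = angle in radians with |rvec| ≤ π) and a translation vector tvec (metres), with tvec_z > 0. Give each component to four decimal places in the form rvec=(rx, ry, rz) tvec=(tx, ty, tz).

Intrinsics K: fx=421.1, fy=660.3, cx=313.8, cy=220.5
Marker side s = 0.103 m; corners in marker frame (Z=0):
  M0 = (-0.0515, +0.0515, 0)
  M1 = (+0.0515, +0.0515, 0)
  M2 = (+0.0515, -0.0515, 0)
  M3 = (-0.0515, -0.0515, 0)
Detected image corners:
  c0 = (268.447163, 396.776113) px
  c1 = (348.351853, 411.892343) px
  c2 = (383.621980, 266.990556) px
  c3 = (309.202327, 226.967755) px
Planar DLT: solve 8×8 A·h = b for H (H[2,2]=1):
  H  [+1248.83154 -346.79915 +330.37747]
  H  [+764.21246 +1538.27319 +326.98951]
  H  [+1.52593 +0.06158 +1.00000]
B = K⁻¹H; ‖b₁‖=2.468125, ‖b₂‖=2.468125; λ = 2/(‖b₁‖+‖b₂‖) = 0.405166, sign → tz>0 ⇒ λ=+0.405166
r₁ = λ·B[:,0] = (+0.74086,+0.26247,+0.61826); r₂ = λ·B[:,1] = (-0.35227,+0.93557,+0.02495)
r₃ = r₁×r₂ = (-0.57187,-0.23628,+0.78558); SVD([r₁ r₂ r₃]) → R = UVᵀ:
  R  [+0.74086 -0.35227 -0.57187]
  R  [+0.26247 +0.93557 -0.23628]
  R  [+0.61826 +0.02495 +0.78558]
t = (+0.01595, +0.06534, +0.40517) m
tr R = 2.462003; θ = arccos((tr R − 1)/2) = 0.751008 rad = 43.030°
axis k = ((R−Rᵀ)₃₂, (R−Rᵀ)₁₃, (R−Rᵀ)₂₁) / (2 sinθ) = (+0.191413, -0.872047, +0.450439)
rvec = θ·k = (+0.143753, -0.654914, +0.338284)

rvec=(0.1438, -0.6549, 0.3383) tvec=(0.0160, 0.0653, 0.4052)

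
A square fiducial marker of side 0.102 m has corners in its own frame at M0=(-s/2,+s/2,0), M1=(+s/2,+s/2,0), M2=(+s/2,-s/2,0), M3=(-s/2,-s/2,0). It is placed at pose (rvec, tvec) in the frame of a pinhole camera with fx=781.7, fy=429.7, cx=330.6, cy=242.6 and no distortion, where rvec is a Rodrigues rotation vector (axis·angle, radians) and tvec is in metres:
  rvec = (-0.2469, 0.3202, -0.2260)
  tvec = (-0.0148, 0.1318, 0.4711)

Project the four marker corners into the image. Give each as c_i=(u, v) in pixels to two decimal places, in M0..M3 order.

Intrinsics K: fx=781.7, fy=429.7, cx=330.6, cy=242.6
Marker side s = 0.102 m; corners in marker frame (Z=0):
  M0 = (-0.0510, +0.0510, 0)
  M1 = (+0.0510, +0.0510, 0)
  M2 = (+0.0510, -0.0510, 0)
  M3 = (-0.0510, -0.0510, 0)
rvec = (-0.2469, 0.3202, -0.2260), |rvec| = θ = 0.46321 rad = 26.540°
Rodrigues: sinθ=0.44682, 1−cosθ=0.10538; R = I + sinθ·[k]× + (1−cosθ)·[k]×²:
    [+0.92456 +0.17918 +0.33628]
    [-0.25683 +0.94498 +0.20262]
    [-0.28147 -0.27371 +0.91971]
t = (-0.0148, 0.1318, 0.4711) m
M0: Pc = R·M0+t = (-0.05281, +0.19309, +0.47150); u = 781.7·(-0.05281)/0.47150 + 330.6 = 243.0379, v = 429.7·(+0.19309)/0.47150 + 242.6 = 418.5755
M1: Pc = R·M1+t = (+0.04149, +0.16690, +0.44279); u = 781.7·(+0.04149)/0.44279 + 330.6 = 403.8481, v = 429.7·(+0.16690)/0.44279 + 242.6 = 404.5629
M2: Pc = R·M2+t = (+0.02321, +0.07051, +0.47070); u = 781.7·(+0.02321)/0.47070 + 330.6 = 369.1525, v = 429.7·(+0.07051)/0.47070 + 242.6 = 306.9657
M3: Pc = R·M3+t = (-0.07109, +0.09670, +0.49941); u = 781.7·(-0.07109)/0.49941 + 330.6 = 219.3264, v = 429.7·(+0.09670)/0.49941 + 242.6 = 325.8055

c0=(243.04, 418.58) c1=(403.85, 404.56) c2=(369.15, 306.97) c3=(219.33, 325.81)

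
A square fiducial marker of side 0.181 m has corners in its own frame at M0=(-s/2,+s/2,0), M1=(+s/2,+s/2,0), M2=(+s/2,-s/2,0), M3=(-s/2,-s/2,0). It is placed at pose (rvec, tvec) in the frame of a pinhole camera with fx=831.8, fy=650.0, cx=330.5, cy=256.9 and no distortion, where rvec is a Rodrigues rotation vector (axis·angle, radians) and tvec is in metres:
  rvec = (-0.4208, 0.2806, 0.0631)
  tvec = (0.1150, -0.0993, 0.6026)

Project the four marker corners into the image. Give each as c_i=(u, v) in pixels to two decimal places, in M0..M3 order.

c0=(355.03, 238.19) c1=(624.14, 237.00) c2=(618.99, 64.33) c3=(379.20, 78.65)

Intrinsics K: fx=831.8, fy=650.0, cx=330.5, cy=256.9
Marker side s = 0.181 m; corners in marker frame (Z=0):
  M0 = (-0.0905, +0.0905, 0)
  M1 = (+0.0905, +0.0905, 0)
  M2 = (+0.0905, -0.0905, 0)
  M3 = (-0.0905, -0.0905, 0)
rvec = (-0.4208, 0.2806, 0.0631), |rvec| = θ = 0.50970 rad = 29.203°
Rodrigues: sinθ=0.48791, 1−cosθ=0.12711; R = I + sinθ·[k]× + (1−cosθ)·[k]×²:
    [+0.95953 -0.11817 +0.25562]
    [+0.00263 +0.91142 +0.41148]
    [-0.28160 -0.39415 +0.87484]
t = (0.1150, -0.0993, 0.6026) m
M0: Pc = R·M0+t = (+0.01747, -0.01706, +0.59241); u = 831.8·(+0.01747)/0.59241 + 330.5 = 355.0264, v = 650.0·(-0.01706)/0.59241 + 256.9 = 238.1871
M1: Pc = R·M1+t = (+0.19114, -0.01658, +0.54144); u = 831.8·(+0.19114)/0.54144 + 330.5 = 624.1448, v = 650.0·(-0.01658)/0.54144 + 256.9 = 236.9974
M2: Pc = R·M2+t = (+0.21253, -0.18154, +0.61279); u = 831.8·(+0.21253)/0.61279 + 330.5 = 618.9925, v = 650.0·(-0.18154)/0.61279 + 256.9 = 64.3300
M3: Pc = R·M3+t = (+0.03886, -0.18202, +0.66376); u = 831.8·(+0.03886)/0.66376 + 330.5 = 379.1951, v = 650.0·(-0.18202)/0.66376 + 256.9 = 78.6508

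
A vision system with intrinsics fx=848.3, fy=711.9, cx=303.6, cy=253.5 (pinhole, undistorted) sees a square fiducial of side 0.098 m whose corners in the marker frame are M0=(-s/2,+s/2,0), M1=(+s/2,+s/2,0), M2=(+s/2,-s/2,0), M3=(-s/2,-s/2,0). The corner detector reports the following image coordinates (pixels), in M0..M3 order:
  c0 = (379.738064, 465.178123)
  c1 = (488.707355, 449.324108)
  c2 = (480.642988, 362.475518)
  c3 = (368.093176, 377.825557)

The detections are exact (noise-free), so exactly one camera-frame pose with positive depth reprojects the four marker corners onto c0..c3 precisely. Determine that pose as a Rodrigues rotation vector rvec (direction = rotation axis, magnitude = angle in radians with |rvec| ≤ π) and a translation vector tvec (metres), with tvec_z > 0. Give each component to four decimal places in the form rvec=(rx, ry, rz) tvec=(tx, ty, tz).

rvec=(0.2298, -0.1017, -0.1345) tvec=(0.1086, 0.1651, 0.7307)

Intrinsics K: fx=848.3, fy=711.9, cx=303.6, cy=253.5
Marker side s = 0.098 m; corners in marker frame (Z=0):
  M0 = (-0.0490, +0.0490, 0)
  M1 = (+0.0490, +0.0490, 0)
  M2 = (+0.0490, -0.0490, 0)
  M3 = (-0.0490, -0.0490, 0)
Detected image corners:
  c0 = (379.738064, 465.178123) px
  c1 = (488.707355, 449.324108) px
  c2 = (480.642988, 362.475518) px
  c3 = (368.093176, 377.825557) px
Planar DLT: solve 8×8 A·h = b for H (H[2,2]=1):
  H  [+1179.83068 +237.62246 +429.68807]
  H  [-111.14071 +1020.95308 +414.33823]
  H  [+0.11628 +0.31952 +1.00000]
B = K⁻¹H; ‖b₁‖=1.368534, ‖b₂‖=1.368534; λ = 2/(‖b₁‖+‖b₂‖) = 0.730709, sign → tz>0 ⇒ λ=+0.730709
r₁ = λ·B[:,0] = (+0.98587,-0.14433,+0.08496); r₂ = λ·B[:,1] = (+0.12112,+0.96479,+0.23348)
r₃ = r₁×r₂ = (-0.11567,-0.21989,+0.96864); SVD([r₁ r₂ r₃]) → R = UVᵀ:
  R  [+0.98587 +0.12112 -0.11567]
  R  [-0.14433 +0.96479 -0.21989]
  R  [+0.08496 +0.23348 +0.96864]
t = (+0.10861, +0.16509, +0.73071) m
tr R = 2.919307; θ = arccos((tr R − 1)/2) = 0.285030 rad = 16.331°
axis k = ((R−Rᵀ)₃₂, (R−Rᵀ)₁₃, (R−Rᵀ)₂₁) / (2 sinθ) = (+0.806167, -0.356768, -0.472029)
rvec = θ·k = (+0.229781, -0.101689, -0.134542)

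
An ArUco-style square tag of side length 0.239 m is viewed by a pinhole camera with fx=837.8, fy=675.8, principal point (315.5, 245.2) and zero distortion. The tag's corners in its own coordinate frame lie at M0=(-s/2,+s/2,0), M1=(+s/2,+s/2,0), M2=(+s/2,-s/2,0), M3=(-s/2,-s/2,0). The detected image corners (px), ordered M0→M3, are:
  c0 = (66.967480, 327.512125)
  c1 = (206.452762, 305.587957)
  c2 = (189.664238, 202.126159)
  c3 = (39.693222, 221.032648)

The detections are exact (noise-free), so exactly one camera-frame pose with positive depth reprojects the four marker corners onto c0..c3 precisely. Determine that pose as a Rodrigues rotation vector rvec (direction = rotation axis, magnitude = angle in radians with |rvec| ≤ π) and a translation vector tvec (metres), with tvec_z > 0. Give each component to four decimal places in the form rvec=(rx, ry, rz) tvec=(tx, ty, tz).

Intrinsics K: fx=837.8, fy=675.8, cx=315.5, cy=245.2
Marker side s = 0.239 m; corners in marker frame (Z=0):
  M0 = (-0.1195, +0.1195, 0)
  M1 = (+0.1195, +0.1195, 0)
  M2 = (+0.1195, -0.1195, 0)
  M3 = (-0.1195, -0.1195, 0)
Detected image corners:
  c0 = (66.967480, 327.512125) px
  c1 = (206.452762, 305.587957) px
  c2 = (189.664238, 202.126159) px
  c3 = (39.693222, 221.032648) px
Planar DLT: solve 8×8 A·h = b for H (H[2,2]=1):
  H  [+626.71367 +126.49764 +127.56401]
  H  [-39.65825 +512.12793 +265.58747]
  H  [+0.17409 +0.27664 +1.00000]
B = K⁻¹H; ‖b₁‖=0.714804, ‖b₂‖=0.714804; λ = 2/(‖b₁‖+‖b₂‖) = 1.398986, sign → tz>0 ⇒ λ=+1.398986
r₁ = λ·B[:,0] = (+0.95479,-0.17046,+0.24355); r₂ = λ·B[:,1] = (+0.06549,+0.91974,+0.38702)
r₃ = r₁×r₂ = (-0.28997,-0.35357,+0.88933); SVD([r₁ r₂ r₃]) → R = UVᵀ:
  R  [+0.95479 +0.06549 -0.28997]
  R  [-0.17046 +0.91974 -0.35357]
  R  [+0.24355 +0.38702 +0.88933]
t = (-0.31382, +0.04220, +1.39899) m
tr R = 2.763862; θ = arccos((tr R − 1)/2) = 0.490853 rad = 28.124°
axis k = ((R−Rᵀ)₃₂, (R−Rᵀ)₁₃, (R−Rᵀ)₂₁) / (2 sinθ) = (+0.785562, -0.565911, -0.250275)
rvec = θ·k = (+0.385595, -0.277779, -0.122848)

rvec=(0.3856, -0.2778, -0.1228) tvec=(-0.3138, 0.0422, 1.3990)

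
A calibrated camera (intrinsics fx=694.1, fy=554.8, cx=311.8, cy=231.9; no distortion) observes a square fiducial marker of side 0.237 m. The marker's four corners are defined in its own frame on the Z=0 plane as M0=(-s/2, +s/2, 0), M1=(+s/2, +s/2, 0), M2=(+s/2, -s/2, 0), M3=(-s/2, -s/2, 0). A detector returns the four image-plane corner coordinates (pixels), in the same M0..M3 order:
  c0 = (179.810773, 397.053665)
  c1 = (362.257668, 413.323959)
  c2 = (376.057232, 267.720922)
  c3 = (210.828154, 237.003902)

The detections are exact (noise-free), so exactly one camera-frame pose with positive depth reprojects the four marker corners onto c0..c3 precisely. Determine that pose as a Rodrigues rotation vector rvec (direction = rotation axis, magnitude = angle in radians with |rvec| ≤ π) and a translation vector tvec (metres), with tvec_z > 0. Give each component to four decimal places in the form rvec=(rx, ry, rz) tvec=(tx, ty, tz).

rvec=(-0.2875, -0.4373, 0.1717) tvec=(-0.0303, 0.1465, 0.8621)

Intrinsics K: fx=694.1, fy=554.8, cx=311.8, cy=231.9
Marker side s = 0.237 m; corners in marker frame (Z=0):
  M0 = (-0.1185, +0.1185, 0)
  M1 = (+0.1185, +0.1185, 0)
  M2 = (+0.1185, -0.1185, 0)
  M3 = (-0.1185, -0.1185, 0)
Detected image corners:
  c0 = (179.810773, 397.053665) px
  c1 = (362.257668, 413.323959) px
  c2 = (376.057232, 267.720922) px
  c3 = (210.828154, 237.003902) px
Planar DLT: solve 8×8 A·h = b for H (H[2,2]=1):
  H  [+860.11345 -194.02547 +287.39287]
  H  [+249.72696 +525.04307 +326.15360]
  H  [+0.45411 -0.35938 +1.00000]
B = K⁻¹H; ‖b₁‖=1.159993, ‖b₂‖=1.159993; λ = 2/(‖b₁‖+‖b₂‖) = 0.862074, sign → tz>0 ⇒ λ=+0.862074
r₁ = λ·B[:,0] = (+0.89241,+0.22441,+0.39147); r₂ = λ·B[:,1] = (-0.10181,+0.94533,-0.30981)
r₃ = r₁×r₂ = (-0.43960,+0.23662,+0.86647); SVD([r₁ r₂ r₃]) → R = UVᵀ:
  R  [+0.89241 -0.10181 -0.43960]
  R  [+0.22441 +0.94533 +0.23662]
  R  [+0.39147 -0.30981 +0.86647]
t = (-0.03031, +0.14646, +0.86207) m
tr R = 2.704207; θ = arccos((tr R − 1)/2) = 0.550805 rad = 31.559°
axis k = ((R−Rᵀ)₃₂, (R−Rᵀ)₁₃, (R−Rᵀ)₂₁) / (2 sinθ) = (-0.522025, -0.793956, +0.311647)
rvec = θ·k = (-0.287534, -0.437315, +0.171656)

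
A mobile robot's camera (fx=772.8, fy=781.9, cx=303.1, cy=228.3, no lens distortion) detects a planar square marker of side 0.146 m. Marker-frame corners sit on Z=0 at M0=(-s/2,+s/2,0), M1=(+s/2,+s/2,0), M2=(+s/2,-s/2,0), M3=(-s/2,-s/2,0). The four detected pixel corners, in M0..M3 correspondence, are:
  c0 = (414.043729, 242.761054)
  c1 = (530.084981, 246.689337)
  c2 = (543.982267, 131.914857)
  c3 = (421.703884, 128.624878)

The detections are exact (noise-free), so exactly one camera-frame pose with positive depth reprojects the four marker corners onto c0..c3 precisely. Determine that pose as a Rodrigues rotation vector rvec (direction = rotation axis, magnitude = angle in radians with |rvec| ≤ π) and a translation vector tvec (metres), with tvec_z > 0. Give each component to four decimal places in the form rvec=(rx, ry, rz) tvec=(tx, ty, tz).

rvec=(0.3448, 0.0524, 0.0243) tvec=(0.2153, -0.0481, 0.9560)

Intrinsics K: fx=772.8, fy=781.9, cx=303.1, cy=228.3
Marker side s = 0.146 m; corners in marker frame (Z=0):
  M0 = (-0.0730, +0.0730, 0)
  M1 = (+0.0730, +0.0730, 0)
  M2 = (+0.0730, -0.0730, 0)
  M3 = (-0.0730, -0.0730, 0)
Detected image corners:
  c0 = (414.043729, 242.761054) px
  c1 = (530.084981, 246.689337) px
  c2 = (543.982267, 131.914857) px
  c3 = (421.703884, 128.624878) px
Planar DLT: solve 8×8 A·h = b for H (H[2,2]=1):
  H  [+792.04301 +95.29053 +477.09973]
  H  [+15.52132 +850.31541 +188.97010]
  H  [-0.04936 +0.35405 +1.00000]
B = K⁻¹H; ‖b₁‖=1.045988, ‖b₂‖=1.045988; λ = 2/(‖b₁‖+‖b₂‖) = 0.956034, sign → tz>0 ⇒ λ=+0.956034
r₁ = λ·B[:,0] = (+0.99835,+0.03276,-0.04719); r₂ = λ·B[:,1] = (-0.01487,+0.94086,+0.33848)
r₃ = r₁×r₂ = (+0.05549,-0.33722,+0.93979); SVD([r₁ r₂ r₃]) → R = UVᵀ:
  R  [+0.99835 -0.01487 +0.05549]
  R  [+0.03276 +0.94086 -0.33722]
  R  [-0.04719 +0.33848 +0.93979]
t = (+0.21526, -0.04809, +0.95603) m
tr R = 2.878994; θ = arccos((tr R − 1)/2) = 0.349637 rad = 20.033°
axis k = ((R−Rᵀ)₃₂, (R−Rᵀ)₁₃, (R−Rᵀ)₂₁) / (2 sinθ) = (+0.986258, +0.149873, +0.069518)
rvec = θ·k = (+0.344832, +0.052401, +0.024306)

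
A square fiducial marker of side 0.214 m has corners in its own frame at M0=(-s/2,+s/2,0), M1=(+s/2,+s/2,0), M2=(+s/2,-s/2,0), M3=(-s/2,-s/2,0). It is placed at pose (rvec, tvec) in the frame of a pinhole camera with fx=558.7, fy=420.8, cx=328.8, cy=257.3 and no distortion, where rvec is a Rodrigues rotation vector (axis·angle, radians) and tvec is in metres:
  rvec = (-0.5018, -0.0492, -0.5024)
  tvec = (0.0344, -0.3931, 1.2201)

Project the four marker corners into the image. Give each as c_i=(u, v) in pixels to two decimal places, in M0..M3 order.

Intrinsics K: fx=558.7, fy=420.8, cx=328.8, cy=257.3
Marker side s = 0.214 m; corners in marker frame (Z=0):
  M0 = (-0.1070, +0.1070, 0)
  M1 = (+0.1070, +0.1070, 0)
  M2 = (+0.1070, -0.1070, 0)
  M3 = (-0.1070, -0.1070, 0)
rvec = (-0.5018, -0.0492, -0.5024), |rvec| = θ = 0.71178 rad = 40.782°
Rodrigues: sinθ=0.65318, 1−cosθ=0.24280; R = I + sinθ·[k]× + (1−cosθ)·[k]×²:
    [+0.87788 +0.47287 +0.07567]
    [-0.44921 +0.75836 +0.47234]
    [+0.16597 -0.44864 +0.87816]
t = (0.0344, -0.3931, 1.2201) m
M0: Pc = R·M0+t = (-0.00894, -0.26389, +1.15434); u = 558.7·(-0.00894)/1.15434 + 328.8 = 324.4752, v = 420.8·(-0.26389)/1.15434 + 257.3 = 161.1019
M1: Pc = R·M1+t = (+0.17893, -0.36002, +1.18985); u = 558.7·(+0.17893)/1.18985 + 328.8 = 412.8172, v = 420.8·(-0.36002)/1.18985 + 257.3 = 129.9762
M2: Pc = R·M2+t = (+0.07774, -0.52231, +1.28586); u = 558.7·(+0.07774)/1.28586 + 328.8 = 362.5756, v = 420.8·(-0.52231)/1.28586 + 257.3 = 86.3736
M3: Pc = R·M3+t = (-0.11013, -0.42618, +1.25035); u = 558.7·(-0.11013)/1.25035 + 328.8 = 279.5899, v = 420.8·(-0.42618)/1.25035 + 257.3 = 113.8707

c0=(324.48, 161.10) c1=(412.82, 129.98) c2=(362.58, 86.37) c3=(279.59, 113.87)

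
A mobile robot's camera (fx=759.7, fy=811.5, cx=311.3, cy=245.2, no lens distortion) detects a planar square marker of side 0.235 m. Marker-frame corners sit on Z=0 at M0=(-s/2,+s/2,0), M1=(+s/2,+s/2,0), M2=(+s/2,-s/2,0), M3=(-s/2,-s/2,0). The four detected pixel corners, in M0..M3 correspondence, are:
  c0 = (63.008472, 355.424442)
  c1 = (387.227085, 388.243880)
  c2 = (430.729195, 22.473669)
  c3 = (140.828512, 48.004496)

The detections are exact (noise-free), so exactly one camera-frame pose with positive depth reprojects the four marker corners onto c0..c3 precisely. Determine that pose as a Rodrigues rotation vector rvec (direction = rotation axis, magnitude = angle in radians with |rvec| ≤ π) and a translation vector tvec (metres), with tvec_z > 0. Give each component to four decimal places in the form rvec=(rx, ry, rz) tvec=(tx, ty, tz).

Intrinsics K: fx=759.7, fy=811.5, cx=311.3, cy=245.2
Marker side s = 0.235 m; corners in marker frame (Z=0):
  M0 = (-0.1175, +0.1175, 0)
  M1 = (+0.1175, +0.1175, 0)
  M2 = (+0.1175, -0.1175, 0)
  M3 = (-0.1175, -0.1175, 0)
Detected image corners:
  c0 = (63.008472, 355.424442) px
  c1 = (387.227085, 388.243880) px
  c2 = (430.729195, 22.473669) px
  c3 = (140.828512, 48.004496) px
Planar DLT: solve 8×8 A·h = b for H (H[2,2]=1):
  H  [+1114.59355 -422.77979 +244.47142]
  H  [-142.31486 +1295.46512 +191.11978]
  H  [-0.73097 -0.61999 +1.00000]
B = K⁻¹H; ‖b₁‖=1.912465, ‖b₂‖=1.912465; λ = 2/(‖b₁‖+‖b₂‖) = 0.522885, sign → tz>0 ⇒ λ=+0.522885
r₁ = λ·B[:,0] = (+0.92377,+0.02379,-0.38221); r₂ = λ·B[:,1] = (-0.15815,+0.93268,-0.32419)
r₃ = r₁×r₂ = (+0.34877,+0.35992,+0.86534); SVD([r₁ r₂ r₃]) → R = UVᵀ:
  R  [+0.92377 -0.15815 +0.34877]
  R  [+0.02379 +0.93268 +0.35992]
  R  [-0.38221 -0.32419 +0.86534]
t = (-0.04600, -0.03485, +0.52289) m
tr R = 2.721792; θ = arccos((tr R − 1)/2) = 0.533768 rad = 30.583°
axis k = ((R−Rᵀ)₃₂, (R−Rᵀ)₁₃, (R−Rᵀ)₂₁) / (2 sinθ) = (-0.672297, +0.718365, +0.178798)
rvec = θ·k = (-0.358851, +0.383440, +0.095437)

rvec=(-0.3589, 0.3834, 0.0954) tvec=(-0.0460, -0.0348, 0.5229)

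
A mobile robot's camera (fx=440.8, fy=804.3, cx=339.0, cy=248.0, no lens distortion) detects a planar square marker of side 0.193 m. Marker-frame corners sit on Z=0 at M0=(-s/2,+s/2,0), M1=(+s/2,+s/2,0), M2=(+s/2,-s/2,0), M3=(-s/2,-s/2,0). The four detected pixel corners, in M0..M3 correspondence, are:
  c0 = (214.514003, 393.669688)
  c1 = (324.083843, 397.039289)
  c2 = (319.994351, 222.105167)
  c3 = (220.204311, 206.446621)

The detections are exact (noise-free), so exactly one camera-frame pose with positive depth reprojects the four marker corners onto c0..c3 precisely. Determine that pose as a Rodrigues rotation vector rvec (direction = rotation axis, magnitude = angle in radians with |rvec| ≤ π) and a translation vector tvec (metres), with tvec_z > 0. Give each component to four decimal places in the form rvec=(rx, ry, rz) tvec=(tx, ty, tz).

Intrinsics K: fx=440.8, fy=804.3, cx=339.0, cy=248.0
Marker side s = 0.193 m; corners in marker frame (Z=0):
  M0 = (-0.0965, +0.0965, 0)
  M1 = (+0.0965, +0.0965, 0)
  M2 = (+0.0965, -0.0965, 0)
  M3 = (-0.0965, -0.0965, 0)
Detected image corners:
  c0 = (214.514003, 393.669688) px
  c1 = (324.083843, 397.039289) px
  c2 = (319.994351, 222.105167) px
  c3 = (220.204311, 206.446621) px
Planar DLT: solve 8×8 A·h = b for H (H[2,2]=1):
  H  [+642.86045 -133.00195 +271.62144]
  H  [+165.66367 +790.39932 +300.78405]
  H  [+0.37692 -0.48119 +1.00000]
B = K⁻¹H; ‖b₁‖=1.231086, ‖b₂‖=1.231086; λ = 2/(‖b₁‖+‖b₂‖) = 0.812291, sign → tz>0 ⇒ λ=+0.812291
r₁ = λ·B[:,0] = (+0.94918,+0.07291,+0.30617); r₂ = λ·B[:,1] = (+0.05551,+0.91877,-0.39087)
r₃ = r₁×r₂ = (-0.30979,+0.38800,+0.86804); SVD([r₁ r₂ r₃]) → R = UVᵀ:
  R  [+0.94918 +0.05551 -0.30979]
  R  [+0.07291 +0.91877 +0.38800]
  R  [+0.30617 -0.39087 +0.86804]
t = (-0.12416, +0.05331, +0.81229) m
tr R = 2.735992; θ = arccos((tr R − 1)/2) = 0.519644 rad = 29.773°
axis k = ((R−Rᵀ)₃₂, (R−Rᵀ)₁₃, (R−Rᵀ)₂₁) / (2 sinθ) = (-0.784240, -0.620210, +0.017520)
rvec = θ·k = (-0.407526, -0.322289, +0.009104)

rvec=(-0.4075, -0.3223, 0.0091) tvec=(-0.1242, 0.0533, 0.8123)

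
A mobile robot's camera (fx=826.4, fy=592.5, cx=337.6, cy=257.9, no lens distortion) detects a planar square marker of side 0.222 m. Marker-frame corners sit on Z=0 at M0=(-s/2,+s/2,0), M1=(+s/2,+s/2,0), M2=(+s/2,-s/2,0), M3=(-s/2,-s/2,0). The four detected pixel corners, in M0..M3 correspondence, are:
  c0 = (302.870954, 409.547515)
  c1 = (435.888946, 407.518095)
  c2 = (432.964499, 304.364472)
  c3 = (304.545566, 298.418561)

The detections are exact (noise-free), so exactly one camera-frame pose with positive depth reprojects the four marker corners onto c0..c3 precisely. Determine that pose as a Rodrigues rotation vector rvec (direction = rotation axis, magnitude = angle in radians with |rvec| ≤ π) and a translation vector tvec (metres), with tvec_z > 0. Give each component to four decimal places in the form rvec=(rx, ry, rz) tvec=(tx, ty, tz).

rvec=(-0.1967, -0.4429, 0.0473) tvec=(0.0511, 0.2020, 1.2449)

Intrinsics K: fx=826.4, fy=592.5, cx=337.6, cy=257.9
Marker side s = 0.222 m; corners in marker frame (Z=0):
  M0 = (-0.1110, +0.1110, 0)
  M1 = (+0.1110, +0.1110, 0)
  M2 = (+0.1110, -0.1110, 0)
  M3 = (-0.1110, -0.1110, 0)
Detected image corners:
  c0 = (302.870954, 409.547515) px
  c1 = (435.888946, 407.518095) px
  c2 = (432.964499, 304.364472) px
  c3 = (304.545566, 298.418561) px
Planar DLT: solve 8×8 A·h = b for H (H[2,2]=1):
  H  [+713.46762 -55.88337 +371.51576]
  H  [+129.19908 +425.11508 +354.04692]
  H  [+0.33823 -0.16010 +1.00000]
B = K⁻¹H; ‖b₁‖=0.803299, ‖b₂‖=0.803299; λ = 2/(‖b₁‖+‖b₂‖) = 1.244866, sign → tz>0 ⇒ λ=+1.244866
r₁ = λ·B[:,0] = (+0.90274,+0.08818,+0.42105); r₂ = λ·B[:,1] = (-0.00276,+0.97993,-0.19930)
r₃ = r₁×r₂ = (-0.43018,+0.17875,+0.88487); SVD([r₁ r₂ r₃]) → R = UVᵀ:
  R  [+0.90274 -0.00276 -0.43018]
  R  [+0.08818 +0.97993 +0.17875]
  R  [+0.42105 -0.19930 +0.88487]
t = (+0.05109, +0.20201, +1.24487) m
tr R = 2.767545; θ = arccos((tr R − 1)/2) = 0.486933 rad = 27.899°
axis k = ((R−Rᵀ)₃₂, (R−Rᵀ)₁₃, (R−Rᵀ)₂₁) / (2 sinθ) = (-0.403977, -0.909593, +0.097178)
rvec = θ·k = (-0.196709, -0.442910, +0.047319)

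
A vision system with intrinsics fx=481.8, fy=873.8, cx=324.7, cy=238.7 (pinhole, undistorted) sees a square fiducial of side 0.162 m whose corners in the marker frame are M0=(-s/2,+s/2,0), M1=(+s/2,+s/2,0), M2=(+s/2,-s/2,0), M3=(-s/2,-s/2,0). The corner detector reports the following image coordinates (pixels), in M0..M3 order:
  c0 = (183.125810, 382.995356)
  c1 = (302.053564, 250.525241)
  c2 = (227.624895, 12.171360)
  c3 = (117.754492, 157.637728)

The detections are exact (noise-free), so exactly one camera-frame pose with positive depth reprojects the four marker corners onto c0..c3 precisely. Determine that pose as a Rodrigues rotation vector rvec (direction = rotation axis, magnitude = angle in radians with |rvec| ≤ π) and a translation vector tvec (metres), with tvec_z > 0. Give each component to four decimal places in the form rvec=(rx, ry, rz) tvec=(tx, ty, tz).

Intrinsics K: fx=481.8, fy=873.8, cx=324.7, cy=238.7
Marker side s = 0.162 m; corners in marker frame (Z=0):
  M0 = (-0.0810, +0.0810, 0)
  M1 = (+0.0810, +0.0810, 0)
  M2 = (+0.0810, -0.0810, 0)
  M3 = (-0.0810, -0.0810, 0)
Detected image corners:
  c0 = (183.125810, 382.995356) px
  c1 = (302.053564, 250.525241) px
  c2 = (227.624895, 12.171360) px
  c3 = (117.754492, 157.637728) px
Planar DLT: solve 8×8 A·h = b for H (H[2,2]=1):
  H  [+608.60200 +388.27732 +204.89832]
  H  [-952.41017 +1388.92541 +201.55859]
  H  [-0.46766 -0.20297 +1.00000]
B = K⁻¹H; ‖b₁‖=1.906769, ‖b₂‖=1.906769; λ = 2/(‖b₁‖+‖b₂‖) = 0.524447, sign → tz>0 ⇒ λ=+0.524447
r₁ = λ·B[:,0] = (+0.82777,-0.50463,-0.24527); r₂ = λ·B[:,1] = (+0.49439,+0.86270,-0.10645)
r₃ = r₁×r₂ = (+0.26531,-0.03314,+0.96359); SVD([r₁ r₂ r₃]) → R = UVᵀ:
  R  [+0.82777 +0.49439 +0.26531]
  R  [-0.50463 +0.86270 -0.03314]
  R  [-0.24527 -0.10645 +0.96359]
t = (-0.13041, -0.02229, +0.52445) m
tr R = 2.654060; θ = arccos((tr R − 1)/2) = 0.596993 rad = 34.205°
axis k = ((R−Rᵀ)₃₂, (R−Rᵀ)₁₃, (R−Rᵀ)₂₁) / (2 sinθ) = (-0.065202, +0.454118, -0.888552)
rvec = θ·k = (-0.038925, +0.271105, -0.530459)

rvec=(-0.0389, 0.2711, -0.5305) tvec=(-0.1304, -0.0223, 0.5244)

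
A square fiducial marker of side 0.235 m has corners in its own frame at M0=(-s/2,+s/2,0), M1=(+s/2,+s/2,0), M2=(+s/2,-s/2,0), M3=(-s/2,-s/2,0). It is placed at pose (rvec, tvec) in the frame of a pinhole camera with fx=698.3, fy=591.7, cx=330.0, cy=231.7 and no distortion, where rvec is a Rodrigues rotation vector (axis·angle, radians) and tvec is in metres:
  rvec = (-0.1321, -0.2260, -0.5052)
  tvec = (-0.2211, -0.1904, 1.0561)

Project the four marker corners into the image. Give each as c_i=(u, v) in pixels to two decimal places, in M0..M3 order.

Intrinsics K: fx=698.3, fy=591.7, cx=330.0, cy=231.7
Marker side s = 0.235 m; corners in marker frame (Z=0):
  M0 = (-0.1175, +0.1175, 0)
  M1 = (+0.1175, +0.1175, 0)
  M2 = (+0.1175, -0.1175, 0)
  M3 = (-0.1175, -0.1175, 0)
rvec = (-0.1321, -0.2260, -0.5052), |rvec| = θ = 0.56899 rad = 32.601°
Rodrigues: sinθ=0.53878, 1−cosθ=0.15756; R = I + sinθ·[k]× + (1−cosθ)·[k]×²:
    [+0.85094 +0.49291 -0.18152]
    [-0.46385 +0.86730 +0.18065]
    [+0.24648 -0.06952 +0.96665]
t = (-0.2211, -0.1904, 1.0561) m
M0: Pc = R·M0+t = (-0.26317, -0.03399, +1.01897); u = 698.3·(-0.26317)/1.01897 + 330.0 = 149.6507, v = 591.7·(-0.03399)/1.01897 + 231.7 = 211.9625
M1: Pc = R·M1+t = (-0.06320, -0.14299, +1.07689); u = 698.3·(-0.06320)/1.07689 + 330.0 = 289.0196, v = 591.7·(-0.14299)/1.07689 + 231.7 = 153.1315
M2: Pc = R·M2+t = (-0.17903, -0.34681, +1.09323); u = 698.3·(-0.17903)/1.09323 + 330.0 = 215.6437, v = 591.7·(-0.34681)/1.09323 + 231.7 = 43.9925
M3: Pc = R·M3+t = (-0.37900, -0.23781, +1.03531); u = 698.3·(-0.37900)/1.03531 + 330.0 = 74.3690, v = 591.7·(-0.23781)/1.03531 + 231.7 = 95.7892

c0=(149.65, 211.96) c1=(289.02, 153.13) c2=(215.64, 43.99) c3=(74.37, 95.79)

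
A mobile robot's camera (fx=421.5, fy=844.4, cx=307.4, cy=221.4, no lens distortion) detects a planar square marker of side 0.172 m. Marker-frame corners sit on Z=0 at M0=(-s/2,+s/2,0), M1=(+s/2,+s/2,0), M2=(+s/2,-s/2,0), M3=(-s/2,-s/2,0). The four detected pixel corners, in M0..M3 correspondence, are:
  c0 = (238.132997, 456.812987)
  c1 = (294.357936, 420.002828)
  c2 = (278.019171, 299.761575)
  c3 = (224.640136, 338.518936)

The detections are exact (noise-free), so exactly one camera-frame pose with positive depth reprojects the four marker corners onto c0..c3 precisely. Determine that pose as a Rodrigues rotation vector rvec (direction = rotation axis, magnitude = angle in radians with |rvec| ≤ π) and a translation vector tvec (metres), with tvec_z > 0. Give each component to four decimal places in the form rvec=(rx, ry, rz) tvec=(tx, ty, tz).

Intrinsics K: fx=421.5, fy=844.4, cx=307.4, cy=221.4
Marker side s = 0.172 m; corners in marker frame (Z=0):
  M0 = (-0.0860, +0.0860, 0)
  M1 = (+0.0860, +0.0860, 0)
  M2 = (+0.0860, -0.0860, 0)
  M3 = (-0.0860, -0.0860, 0)
Detected image corners:
  c0 = (238.132997, 456.812987) px
  c1 = (294.357936, 420.002828) px
  c2 = (278.019171, 299.761575) px
  c3 = (224.640136, 338.518936) px
Planar DLT: solve 8×8 A·h = b for H (H[2,2]=1):
  H  [+273.03329 +20.81861 +258.21111]
  H  [-286.24945 +597.05762 +377.75560]
  H  [-0.17544 -0.25417 +1.00000]
B = K⁻¹H; ‖b₁‖=0.847562, ‖b₂‖=0.847562; λ = 2/(‖b₁‖+‖b₂‖) = 1.179855, sign → tz>0 ⇒ λ=+1.179855
r₁ = λ·B[:,0] = (+0.91523,-0.34569,-0.20700); r₂ = λ·B[:,1] = (+0.27698,+0.91288,-0.29989)
r₃ = r₁×r₂ = (+0.29263,+0.21713,+0.93125); SVD([r₁ r₂ r₃]) → R = UVᵀ:
  R  [+0.91523 +0.27698 +0.29263]
  R  [-0.34569 +0.91288 +0.21713]
  R  [-0.20700 -0.29989 +0.93125]
t = (-0.13769, +0.21847, +1.17985) m
tr R = 2.759359; θ = arccos((tr R − 1)/2) = 0.495609 rad = 28.396°
axis k = ((R−Rᵀ)₃₂, (R−Rᵀ)₁₃, (R−Rᵀ)₂₁) / (2 sinθ) = (-0.543578, +0.525295, -0.654666)
rvec = θ·k = (-0.269402, +0.260341, -0.324458)

rvec=(-0.2694, 0.2603, -0.3245) tvec=(-0.1377, 0.2185, 1.1799)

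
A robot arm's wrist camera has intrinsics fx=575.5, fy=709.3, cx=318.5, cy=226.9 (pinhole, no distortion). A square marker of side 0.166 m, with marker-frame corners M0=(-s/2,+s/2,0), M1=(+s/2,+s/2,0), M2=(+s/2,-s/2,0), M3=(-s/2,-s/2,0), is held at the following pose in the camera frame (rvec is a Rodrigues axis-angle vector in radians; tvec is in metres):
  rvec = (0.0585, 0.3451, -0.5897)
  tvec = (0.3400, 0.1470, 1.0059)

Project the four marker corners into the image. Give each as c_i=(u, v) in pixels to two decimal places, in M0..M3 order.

Intrinsics K: fx=575.5, fy=709.3, cx=318.5, cy=226.9
Marker side s = 0.166 m; corners in marker frame (Z=0):
  M0 = (-0.0830, +0.0830, 0)
  M1 = (+0.0830, +0.0830, 0)
  M2 = (+0.0830, -0.0830, 0)
  M3 = (-0.0830, -0.0830, 0)
rvec = (0.0585, 0.3451, -0.5897), |rvec| = θ = 0.68576 rad = 39.291°
Rodrigues: sinθ=0.63326, 1−cosθ=0.22606; R = I + sinθ·[k]× + (1−cosθ)·[k]×²:
    [+0.77559 +0.55426 +0.30210]
    [-0.53485 +0.83119 -0.15185]
    [-0.33526 -0.04381 +0.94111]
t = (0.3400, 0.1470, 1.0059) m
M0: Pc = R·M0+t = (+0.32163, +0.26038, +1.03009); u = 575.5·(+0.32163)/1.03009 + 318.5 = 498.1910, v = 709.3·(+0.26038)/1.03009 + 226.9 = 406.1934
M1: Pc = R·M1+t = (+0.45038, +0.17160, +0.97444); u = 575.5·(+0.45038)/0.97444 + 318.5 = 584.4916, v = 709.3·(+0.17160)/0.97444 + 226.9 = 351.8061
M2: Pc = R·M2+t = (+0.35837, +0.03362, +0.98171); u = 575.5·(+0.35837)/0.98171 + 318.5 = 528.5846, v = 709.3·(+0.03362)/0.98171 + 226.9 = 251.1900
M3: Pc = R·M3+t = (+0.22962, +0.12240, +1.03736); u = 575.5·(+0.22962)/1.03736 + 318.5 = 445.8883, v = 709.3·(+0.12240)/1.03736 + 226.9 = 310.5940

c0=(498.19, 406.19) c1=(584.49, 351.81) c2=(528.58, 251.19) c3=(445.89, 310.59)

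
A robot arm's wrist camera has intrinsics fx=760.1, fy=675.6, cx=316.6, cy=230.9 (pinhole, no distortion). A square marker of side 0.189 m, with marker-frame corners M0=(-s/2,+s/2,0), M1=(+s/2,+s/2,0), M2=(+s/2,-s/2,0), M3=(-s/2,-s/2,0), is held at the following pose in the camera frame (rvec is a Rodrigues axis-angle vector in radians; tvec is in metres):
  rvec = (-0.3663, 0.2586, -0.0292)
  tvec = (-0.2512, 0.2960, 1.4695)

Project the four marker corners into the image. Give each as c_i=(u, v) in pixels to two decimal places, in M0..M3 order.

Intrinsics K: fx=760.1, fy=675.6, cx=316.6, cy=230.9
Marker side s = 0.189 m; corners in marker frame (Z=0):
  M0 = (-0.0945, +0.0945, 0)
  M1 = (+0.0945, +0.0945, 0)
  M2 = (+0.0945, -0.0945, 0)
  M3 = (-0.0945, -0.0945, 0)
rvec = (-0.3663, 0.2586, -0.0292), |rvec| = θ = 0.44934 rad = 25.745°
Rodrigues: sinθ=0.43437, 1−cosθ=0.09926; R = I + sinθ·[k]× + (1−cosθ)·[k]×²:
    [+0.96670 -0.01834 +0.25524]
    [-0.07480 +0.93361 +0.35039]
    [-0.24473 -0.35781 +0.90116]
t = (-0.2512, 0.2960, 1.4695) m
M0: Pc = R·M0+t = (-0.34429, +0.39129, +1.45881); u = 760.1·(-0.34429)/1.45881 + 316.6 = 137.2128, v = 675.6·(+0.39129)/1.45881 + 230.9 = 412.1150
M1: Pc = R·M1+t = (-0.16158, +0.37716, +1.41256); u = 760.1·(-0.16158)/1.41256 + 316.6 = 229.6536, v = 675.6·(+0.37716)/1.41256 + 230.9 = 411.2874
M2: Pc = R·M2+t = (-0.15811, +0.20071, +1.48019); u = 760.1·(-0.15811)/1.48019 + 316.6 = 235.4063, v = 675.6·(+0.20071)/1.48019 + 230.9 = 322.5076
M3: Pc = R·M3+t = (-0.34082, +0.21484, +1.52644); u = 760.1·(-0.34082)/1.52644 + 316.6 = 146.8866, v = 675.6·(+0.21484)/1.52644 + 230.9 = 325.9887

c0=(137.21, 412.11) c1=(229.65, 411.29) c2=(235.41, 322.51) c3=(146.89, 325.99)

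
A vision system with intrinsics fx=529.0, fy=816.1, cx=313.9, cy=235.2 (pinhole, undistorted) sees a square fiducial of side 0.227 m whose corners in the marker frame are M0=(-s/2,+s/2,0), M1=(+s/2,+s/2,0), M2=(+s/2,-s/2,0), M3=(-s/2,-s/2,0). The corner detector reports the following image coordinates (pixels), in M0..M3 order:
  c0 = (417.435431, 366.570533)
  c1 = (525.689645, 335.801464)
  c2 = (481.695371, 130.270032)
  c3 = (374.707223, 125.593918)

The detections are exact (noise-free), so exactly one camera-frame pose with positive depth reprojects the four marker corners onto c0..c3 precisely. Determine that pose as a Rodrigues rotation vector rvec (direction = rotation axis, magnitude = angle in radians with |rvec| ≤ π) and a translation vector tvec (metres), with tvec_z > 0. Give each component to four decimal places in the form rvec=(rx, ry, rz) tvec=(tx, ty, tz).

Intrinsics K: fx=529.0, fy=816.1, cx=313.9, cy=235.2
Marker side s = 0.227 m; corners in marker frame (Z=0):
  M0 = (-0.1135, +0.1135, 0)
  M1 = (+0.1135, +0.1135, 0)
  M2 = (+0.1135, -0.1135, 0)
  M3 = (-0.1135, -0.1135, 0)
Detected image corners:
  c0 = (417.435431, 366.570533) px
  c1 = (525.689645, 335.801464) px
  c2 = (481.695371, 130.270032) px
  c3 = (374.707223, 125.593918) px
Planar DLT: solve 8×8 A·h = b for H (H[2,2]=1):
  H  [+780.08186 +44.59655 +453.23516]
  H  [+108.40186 +899.38557 +234.92562]
  H  [+0.68036 -0.32595 +1.00000]
B = K⁻¹H; ‖b₁‖=1.270339, ‖b₂‖=1.270339; λ = 2/(‖b₁‖+‖b₂‖) = 0.787191, sign → tz>0 ⇒ λ=+0.787191
r₁ = λ·B[:,0] = (+0.84302,-0.04979,+0.53558); r₂ = λ·B[:,1] = (+0.21861,+0.94147,-0.25658)
r₃ = r₁×r₂ = (-0.49146,+0.33339,+0.80456); SVD([r₁ r₂ r₃]) → R = UVᵀ:
  R  [+0.84302 +0.21861 -0.49146]
  R  [-0.04979 +0.94147 +0.33339]
  R  [+0.53558 -0.25658 +0.80456]
t = (+0.20734, -0.00026, +0.78719) m
tr R = 2.589056; θ = arccos((tr R − 1)/2) = 0.652566 rad = 37.389°
axis k = ((R−Rᵀ)₃₂, (R−Rᵀ)₁₃, (R−Rᵀ)₂₁) / (2 sinθ) = (-0.485791, -0.845673, -0.221009)
rvec = θ·k = (-0.317011, -0.551857, -0.144223)

rvec=(-0.3170, -0.5519, -0.1442) tvec=(0.2073, -0.0003, 0.7872)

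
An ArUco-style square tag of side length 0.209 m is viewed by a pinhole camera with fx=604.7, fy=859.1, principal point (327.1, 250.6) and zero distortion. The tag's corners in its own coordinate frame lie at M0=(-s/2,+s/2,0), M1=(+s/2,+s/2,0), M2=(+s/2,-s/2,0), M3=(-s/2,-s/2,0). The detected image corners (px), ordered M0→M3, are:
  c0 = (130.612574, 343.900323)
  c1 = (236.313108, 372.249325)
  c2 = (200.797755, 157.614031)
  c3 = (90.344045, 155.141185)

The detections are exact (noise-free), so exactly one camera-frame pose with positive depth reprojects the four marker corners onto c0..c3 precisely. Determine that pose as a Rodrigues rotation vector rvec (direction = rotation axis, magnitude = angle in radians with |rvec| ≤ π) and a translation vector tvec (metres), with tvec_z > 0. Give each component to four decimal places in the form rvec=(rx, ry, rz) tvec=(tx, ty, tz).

Intrinsics K: fx=604.7, fy=859.1, cx=327.1, cy=250.6
Marker side s = 0.209 m; corners in marker frame (Z=0):
  M0 = (-0.1045, +0.1045, 0)
  M1 = (+0.1045, +0.1045, 0)
  M2 = (+0.1045, -0.1045, 0)
  M3 = (-0.1045, -0.1045, 0)
Detected image corners:
  c0 = (130.612574, 343.900323) px
  c1 = (236.313108, 372.249325) px
  c2 = (200.797755, 157.614031) px
  c3 = (90.344045, 155.141185) px
Planar DLT: solve 8×8 A·h = b for H (H[2,2]=1):
  H  [+410.11143 +254.02275 +161.72771]
  H  [-89.92506 +1073.37081 +261.31419]
  H  [-0.64725 +0.43736 +1.00000]
B = K⁻¹H; ‖b₁‖=1.217978, ‖b₂‖=1.217978; λ = 2/(‖b₁‖+‖b₂‖) = 0.821033, sign → tz>0 ⇒ λ=+0.821033
r₁ = λ·B[:,0] = (+0.84429,+0.06907,-0.53142); r₂ = λ·B[:,1] = (+0.15066,+0.92106,+0.35908)
r₃ = r₁×r₂ = (+0.51427,-0.38323,+0.76724); SVD([r₁ r₂ r₃]) → R = UVᵀ:
  R  [+0.84429 +0.15066 +0.51427]
  R  [+0.06907 +0.92106 -0.38323]
  R  [-0.53142 +0.35908 +0.76724]
t = (-0.22453, +0.01024, +0.82103) m
tr R = 2.532592; θ = arccos((tr R − 1)/2) = 0.697740 rad = 39.978°
axis k = ((R−Rᵀ)₃₂, (R−Rᵀ)₁₃, (R−Rᵀ)₂₁) / (2 sinθ) = (+0.577691, +0.813783, -0.063493)
rvec = θ·k = (+0.403078, +0.567809, -0.044302)

rvec=(0.4031, 0.5678, -0.0443) tvec=(-0.2245, 0.0102, 0.8210)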